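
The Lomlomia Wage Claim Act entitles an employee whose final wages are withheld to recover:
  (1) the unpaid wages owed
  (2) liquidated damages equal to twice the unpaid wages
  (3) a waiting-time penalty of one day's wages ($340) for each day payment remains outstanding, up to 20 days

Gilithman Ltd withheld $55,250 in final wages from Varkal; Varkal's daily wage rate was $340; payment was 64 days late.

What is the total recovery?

Total award: $172,550

Doubled: 2 × $55,250 = $110,500
Penalty days: min(64, 20) = 20
Waiting-time penalty: 20 × $340 = $6,800
Total award: $55,250 + $110,500 + $6,800 = $172,550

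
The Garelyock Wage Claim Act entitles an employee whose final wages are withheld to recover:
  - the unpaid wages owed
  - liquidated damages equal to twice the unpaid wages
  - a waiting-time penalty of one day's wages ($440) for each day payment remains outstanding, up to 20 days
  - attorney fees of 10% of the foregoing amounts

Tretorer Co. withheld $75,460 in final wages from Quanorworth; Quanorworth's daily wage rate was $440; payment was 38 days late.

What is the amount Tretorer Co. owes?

Doubled: 2 × $75,460 = $150,920
Penalty days: min(38, 20) = 20
Waiting-time penalty: 20 × $440 = $8,800
Subtotal: $75,460 + $150,920 + $8,800 = $235,180
Attorney fees: 10% of $235,180 = $23,518
Total award: $235,180 + $23,518 = $258,698

$258,698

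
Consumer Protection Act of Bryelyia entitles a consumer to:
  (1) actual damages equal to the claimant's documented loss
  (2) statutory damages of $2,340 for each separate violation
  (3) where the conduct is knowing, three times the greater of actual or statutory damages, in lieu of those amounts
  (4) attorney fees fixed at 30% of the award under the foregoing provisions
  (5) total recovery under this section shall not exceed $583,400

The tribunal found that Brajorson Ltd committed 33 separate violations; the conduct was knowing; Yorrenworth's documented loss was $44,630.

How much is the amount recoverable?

$301,158

Statutory damages: 33 × $2,340 = $77,220
Greater of actual damages ($44,630) or statutory damages ($77,220): $77,220
Trebled: 3 × $77,220 = $231,660
Attorney fees: 30% of $231,660 = $69,498
Total before cap: $231,660 + $69,498 = $301,158
Cap at $583,400: $301,158 is within the cap, no reduction.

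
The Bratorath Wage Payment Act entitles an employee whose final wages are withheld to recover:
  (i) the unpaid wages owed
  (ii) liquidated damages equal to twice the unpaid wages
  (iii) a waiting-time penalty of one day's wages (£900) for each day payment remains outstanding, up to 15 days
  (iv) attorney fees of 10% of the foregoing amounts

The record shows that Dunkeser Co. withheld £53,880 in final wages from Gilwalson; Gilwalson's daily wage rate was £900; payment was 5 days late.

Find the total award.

Doubled: 2 × £53,880 = £107,760
Penalty days: min(5, 15) = 5
Waiting-time penalty: 5 × £900 = £4,500
Subtotal: £53,880 + £107,760 + £4,500 = £166,140
Attorney fees: 10% of £166,140 = £16,614
Total award: £166,140 + £16,614 = £182,754

Total award: £182,754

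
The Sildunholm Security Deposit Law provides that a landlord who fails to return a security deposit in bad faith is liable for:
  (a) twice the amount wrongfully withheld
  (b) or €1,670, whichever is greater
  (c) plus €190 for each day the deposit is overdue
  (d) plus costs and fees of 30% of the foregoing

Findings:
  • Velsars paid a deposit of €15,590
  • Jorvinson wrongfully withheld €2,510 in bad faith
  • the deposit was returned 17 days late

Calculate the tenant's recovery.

€10,725

Doubled: 2 × €2,510 = €5,020
Minimum €1,670: €5,020 meets the minimum, no increase.
Late-return penalty: 17 × €190 = €3,230
Damages plus late penalty: €5,020 + €3,230 = €8,250
Costs and fees: 30% of €8,250 = €2,475
Total recovery: €8,250 + €2,475 = €10,725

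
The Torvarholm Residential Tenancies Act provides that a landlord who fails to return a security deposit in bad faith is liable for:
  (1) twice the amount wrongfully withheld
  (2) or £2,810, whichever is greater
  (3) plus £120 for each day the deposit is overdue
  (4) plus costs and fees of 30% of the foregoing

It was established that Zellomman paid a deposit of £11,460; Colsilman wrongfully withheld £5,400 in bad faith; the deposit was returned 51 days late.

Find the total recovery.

£21,996

Doubled: 2 × £5,400 = £10,800
Minimum £2,810: £10,800 meets the minimum, no increase.
Late-return penalty: 51 × £120 = £6,120
Damages plus late penalty: £10,800 + £6,120 = £16,920
Costs and fees: 30% of £16,920 = £5,076
Total recovery: £16,920 + £5,076 = £21,996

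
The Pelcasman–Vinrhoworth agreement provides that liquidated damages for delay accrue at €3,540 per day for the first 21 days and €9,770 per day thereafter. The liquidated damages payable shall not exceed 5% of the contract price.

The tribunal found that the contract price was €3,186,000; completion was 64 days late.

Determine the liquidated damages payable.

€159,300

First 21 days: 21 × €3,540 = €74,340
Remaining days: (64 − 21) × €9,770 = €420,110
Accrued per-day damages: €74,340 + €420,110 = €494,450
Cap: 5% of €3,186,000 = €159,300
Cap at €159,300: €494,450 exceeds the cap → €159,300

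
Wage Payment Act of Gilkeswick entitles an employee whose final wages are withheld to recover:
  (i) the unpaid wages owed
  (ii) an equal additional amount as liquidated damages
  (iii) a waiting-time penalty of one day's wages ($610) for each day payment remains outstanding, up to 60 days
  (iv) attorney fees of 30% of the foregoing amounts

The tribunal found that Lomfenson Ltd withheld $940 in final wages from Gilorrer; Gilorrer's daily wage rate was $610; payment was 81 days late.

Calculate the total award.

$50,024

Liquidated damages (equal amount): $940
Penalty days: min(81, 60) = 60
Waiting-time penalty: 60 × $610 = $36,600
Subtotal: $940 + $940 + $36,600 = $38,480
Attorney fees: 30% of $38,480 = $11,544
Total award: $38,480 + $11,544 = $50,024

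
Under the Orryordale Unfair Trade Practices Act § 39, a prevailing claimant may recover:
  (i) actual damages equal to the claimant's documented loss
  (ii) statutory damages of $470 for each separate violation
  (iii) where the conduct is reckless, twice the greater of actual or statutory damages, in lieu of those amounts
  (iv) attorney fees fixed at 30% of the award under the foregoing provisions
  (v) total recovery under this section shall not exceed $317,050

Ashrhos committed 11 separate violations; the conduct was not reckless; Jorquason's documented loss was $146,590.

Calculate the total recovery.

$197,288

Statutory damages: 11 × $470 = $5,170
Conduct not reckless: the in-lieu enhancement does not apply.
Actual plus statutory damages: $146,590 + $5,170 = $151,760
Attorney fees: 30% of $151,760 = $45,528
Total before cap: $151,760 + $45,528 = $197,288
Cap at $317,050: $197,288 is within the cap, no reduction.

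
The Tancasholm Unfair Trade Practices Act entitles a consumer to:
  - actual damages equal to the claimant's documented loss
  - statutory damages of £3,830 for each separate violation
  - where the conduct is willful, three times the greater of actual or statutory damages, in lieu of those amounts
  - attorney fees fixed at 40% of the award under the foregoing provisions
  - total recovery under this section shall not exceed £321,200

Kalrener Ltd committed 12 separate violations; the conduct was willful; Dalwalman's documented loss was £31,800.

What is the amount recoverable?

£193,032

Statutory damages: 12 × £3,830 = £45,960
Greater of actual damages (£31,800) or statutory damages (£45,960): £45,960
Trebled: 3 × £45,960 = £137,880
Attorney fees: 40% of £137,880 = £55,152
Total before cap: £137,880 + £55,152 = £193,032
Cap at £321,200: £193,032 is within the cap, no reduction.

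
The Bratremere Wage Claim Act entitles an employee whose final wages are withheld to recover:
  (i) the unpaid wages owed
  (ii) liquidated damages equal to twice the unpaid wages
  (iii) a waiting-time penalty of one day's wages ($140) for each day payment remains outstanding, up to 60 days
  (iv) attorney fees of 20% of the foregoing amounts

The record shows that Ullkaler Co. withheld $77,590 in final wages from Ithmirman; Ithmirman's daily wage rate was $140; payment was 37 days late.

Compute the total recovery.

$285,540

Doubled: 2 × $77,590 = $155,180
Penalty days: min(37, 60) = 37
Waiting-time penalty: 37 × $140 = $5,180
Subtotal: $77,590 + $155,180 + $5,180 = $237,950
Attorney fees: 20% of $237,950 = $47,590
Total award: $237,950 + $47,590 = $285,540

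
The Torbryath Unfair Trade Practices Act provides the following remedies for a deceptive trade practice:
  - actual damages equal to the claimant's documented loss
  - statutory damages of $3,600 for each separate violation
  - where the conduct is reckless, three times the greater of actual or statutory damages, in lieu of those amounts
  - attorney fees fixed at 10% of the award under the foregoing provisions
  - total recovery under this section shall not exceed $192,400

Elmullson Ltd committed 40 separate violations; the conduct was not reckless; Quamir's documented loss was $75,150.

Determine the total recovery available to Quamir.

Total recovery: $192,400

Statutory damages: 40 × $3,600 = $144,000
Conduct not reckless: the in-lieu enhancement does not apply.
Actual plus statutory damages: $75,150 + $144,000 = $219,150
Attorney fees: 10% of $219,150 = $21,915
Total before cap: $219,150 + $21,915 = $241,065
Cap at $192,400: $241,065 exceeds the cap → $192,400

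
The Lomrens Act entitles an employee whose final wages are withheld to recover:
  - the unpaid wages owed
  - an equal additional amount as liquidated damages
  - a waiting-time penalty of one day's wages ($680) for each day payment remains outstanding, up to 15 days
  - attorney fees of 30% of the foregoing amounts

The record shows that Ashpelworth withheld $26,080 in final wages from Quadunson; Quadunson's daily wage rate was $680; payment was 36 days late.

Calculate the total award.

$81,068

Liquidated damages (equal amount): $26,080
Penalty days: min(36, 15) = 15
Waiting-time penalty: 15 × $680 = $10,200
Subtotal: $26,080 + $26,080 + $10,200 = $62,360
Attorney fees: 30% of $62,360 = $18,708
Total award: $62,360 + $18,708 = $81,068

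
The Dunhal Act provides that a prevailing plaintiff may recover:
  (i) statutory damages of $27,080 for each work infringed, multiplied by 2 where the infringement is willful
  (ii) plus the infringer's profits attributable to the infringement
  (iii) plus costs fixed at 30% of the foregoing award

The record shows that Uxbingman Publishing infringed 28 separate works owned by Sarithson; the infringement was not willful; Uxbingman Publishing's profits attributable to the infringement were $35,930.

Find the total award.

Statutory damages: 28 × $27,080 = $758,240
Infringement not willful: no ×2 enhancement.
Combined award: $758,240 + $35,930 = $794,170
Costs: 30% of $794,170 = $238,251
Award plus costs: $794,170 + $238,251 = $1,032,421

$1,032,421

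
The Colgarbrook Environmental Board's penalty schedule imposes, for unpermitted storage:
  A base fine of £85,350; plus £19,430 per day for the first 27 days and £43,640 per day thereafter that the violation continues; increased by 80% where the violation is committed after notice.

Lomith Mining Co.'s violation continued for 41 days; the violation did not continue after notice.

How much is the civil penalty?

First 27 days: 27 × £19,430 = £524,610
Remaining days: (41 − 27) × £43,640 = £610,960
Per-day component: £524,610 + £610,960 = £1,135,570
Base plus per-day: £85,350 + £1,135,570 = £1,220,920
The violation did not continue after notice: no 80% increase.

£1,220,920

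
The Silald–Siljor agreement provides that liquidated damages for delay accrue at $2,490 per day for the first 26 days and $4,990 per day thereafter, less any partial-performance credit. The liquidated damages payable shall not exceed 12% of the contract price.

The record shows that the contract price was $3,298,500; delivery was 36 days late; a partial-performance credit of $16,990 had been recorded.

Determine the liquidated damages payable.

$97,650

First 26 days: 26 × $2,490 = $64,740
Remaining days: (36 − 26) × $4,990 = $49,900
Accrued per-day damages: $64,740 + $49,900 = $114,640
Less partial-performance credit: $114,640 − $16,990 = $97,650
Cap: 12% of $3,298,500 = $395,820
Cap at $395,820: $97,650 is within the cap, no reduction.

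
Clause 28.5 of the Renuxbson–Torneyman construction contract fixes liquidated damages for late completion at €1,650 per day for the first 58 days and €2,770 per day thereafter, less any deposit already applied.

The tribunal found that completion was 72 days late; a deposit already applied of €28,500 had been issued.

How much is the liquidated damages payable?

First 58 days: 58 × €1,650 = €95,700
Remaining days: (72 − 58) × €2,770 = €38,780
Accrued per-day damages: €95,700 + €38,780 = €134,480
Less deposit already applied: €134,480 − €28,500 = €105,980

Liquidated damages: €105,980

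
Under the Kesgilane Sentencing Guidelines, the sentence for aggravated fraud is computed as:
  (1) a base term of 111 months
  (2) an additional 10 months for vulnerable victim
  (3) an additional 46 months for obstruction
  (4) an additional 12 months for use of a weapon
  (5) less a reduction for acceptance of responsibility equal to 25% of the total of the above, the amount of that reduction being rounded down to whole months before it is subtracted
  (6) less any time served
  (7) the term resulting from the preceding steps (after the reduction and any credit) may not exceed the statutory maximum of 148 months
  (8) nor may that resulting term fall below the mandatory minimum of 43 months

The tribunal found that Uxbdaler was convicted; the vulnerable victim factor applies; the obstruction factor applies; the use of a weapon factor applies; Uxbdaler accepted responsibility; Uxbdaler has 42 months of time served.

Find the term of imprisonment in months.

Vulnerable victim enhancement: +10 months
Obstruction enhancement: +46 months
Use of a weapon enhancement: +12 months
Adjusted term: 111 months + 10 months + 46 months + 12 months = 179 months
Acceptance of responsibility reduction: 25% of 179 months = 44 months (rounded down)
After reduction: 179 − 44 = 135 months
Less time served: 135 months − 42 months = 93 months
Cap at 148 months: 93 months is within the cap, no reduction.
Minimum 43 months: 93 months meets the minimum, no increase.

93 months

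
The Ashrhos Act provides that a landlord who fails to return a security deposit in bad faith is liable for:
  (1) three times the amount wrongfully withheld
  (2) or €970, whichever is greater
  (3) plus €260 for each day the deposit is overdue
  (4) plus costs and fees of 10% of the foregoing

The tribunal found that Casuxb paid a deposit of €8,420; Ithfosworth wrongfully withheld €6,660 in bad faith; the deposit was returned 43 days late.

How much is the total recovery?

€34,276

Trebled: 3 × €6,660 = €19,980
Minimum €970: €19,980 meets the minimum, no increase.
Late-return penalty: 43 × €260 = €11,180
Damages plus late penalty: €19,980 + €11,180 = €31,160
Costs and fees: 10% of €31,160 = €3,116
Total recovery: €31,160 + €3,116 = €34,276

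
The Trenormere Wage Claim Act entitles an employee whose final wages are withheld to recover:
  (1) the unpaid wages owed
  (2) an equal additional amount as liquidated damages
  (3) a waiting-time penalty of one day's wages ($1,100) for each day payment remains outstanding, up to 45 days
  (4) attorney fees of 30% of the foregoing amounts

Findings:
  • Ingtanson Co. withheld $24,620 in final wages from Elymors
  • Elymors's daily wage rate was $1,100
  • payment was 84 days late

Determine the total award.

Liquidated damages (equal amount): $24,620
Penalty days: min(84, 45) = 45
Waiting-time penalty: 45 × $1,100 = $49,500
Subtotal: $24,620 + $24,620 + $49,500 = $98,740
Attorney fees: 30% of $98,740 = $29,622
Total award: $98,740 + $29,622 = $128,362

$128,362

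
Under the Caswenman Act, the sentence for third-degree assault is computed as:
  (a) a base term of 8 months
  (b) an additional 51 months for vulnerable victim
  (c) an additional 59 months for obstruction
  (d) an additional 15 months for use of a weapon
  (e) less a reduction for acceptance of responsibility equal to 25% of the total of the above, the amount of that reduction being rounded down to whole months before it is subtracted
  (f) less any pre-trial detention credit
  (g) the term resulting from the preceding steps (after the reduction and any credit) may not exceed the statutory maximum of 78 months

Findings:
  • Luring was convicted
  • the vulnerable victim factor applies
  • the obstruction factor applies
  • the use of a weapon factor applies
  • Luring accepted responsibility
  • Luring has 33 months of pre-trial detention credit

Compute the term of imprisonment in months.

Vulnerable victim enhancement: +51 months
Obstruction enhancement: +59 months
Use of a weapon enhancement: +15 months
Adjusted term: 8 months + 51 months + 59 months + 15 months = 133 months
Acceptance of responsibility reduction: 25% of 133 months = 33 months (rounded down)
After reduction: 133 − 33 = 100 months
Less pre-trial detention credit: 100 months − 33 months = 67 months
Cap at 78 months: 67 months is within the cap, no reduction.

Sentence: 67 months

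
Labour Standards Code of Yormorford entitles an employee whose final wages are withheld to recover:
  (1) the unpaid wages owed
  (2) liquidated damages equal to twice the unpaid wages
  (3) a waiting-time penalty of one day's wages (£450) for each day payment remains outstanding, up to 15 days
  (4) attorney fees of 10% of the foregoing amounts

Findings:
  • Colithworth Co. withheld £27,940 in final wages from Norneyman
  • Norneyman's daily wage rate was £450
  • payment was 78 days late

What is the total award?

£99,627

Doubled: 2 × £27,940 = £55,880
Penalty days: min(78, 15) = 15
Waiting-time penalty: 15 × £450 = £6,750
Subtotal: £27,940 + £55,880 + £6,750 = £90,570
Attorney fees: 10% of £90,570 = £9,057
Total award: £90,570 + £9,057 = £99,627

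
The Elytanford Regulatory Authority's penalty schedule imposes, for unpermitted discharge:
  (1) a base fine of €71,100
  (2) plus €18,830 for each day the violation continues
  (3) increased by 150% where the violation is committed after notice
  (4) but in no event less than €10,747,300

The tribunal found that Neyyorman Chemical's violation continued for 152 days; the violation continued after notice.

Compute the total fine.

€10,747,300

Per-day component: 152 × €18,830 = €2,862,160
Base plus per-day: €71,100 + €2,862,160 = €2,933,260
Enhancement: 150% of €2,933,260 = €4,399,890
Enhanced fine: €2,933,260 + €4,399,890 = €7,333,150
Minimum €10,747,300: €7,333,150 is below the minimum → €10,747,300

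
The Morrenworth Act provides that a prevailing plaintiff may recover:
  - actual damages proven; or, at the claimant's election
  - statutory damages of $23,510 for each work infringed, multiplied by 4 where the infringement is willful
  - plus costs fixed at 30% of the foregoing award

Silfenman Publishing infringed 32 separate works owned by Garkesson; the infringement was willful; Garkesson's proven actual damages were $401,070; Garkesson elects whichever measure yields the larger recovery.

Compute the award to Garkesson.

$3,912,064

Statutory damages: 32 × $23,510 = $752,320
Multiplied by 4: 4 × $752,320 = $3,009,280
Greater of actual damages ($401,070) or enhanced statutory damages ($3,009,280): $3,009,280
Costs: 30% of $3,009,280 = $902,784
Award plus costs: $3,009,280 + $902,784 = $3,912,064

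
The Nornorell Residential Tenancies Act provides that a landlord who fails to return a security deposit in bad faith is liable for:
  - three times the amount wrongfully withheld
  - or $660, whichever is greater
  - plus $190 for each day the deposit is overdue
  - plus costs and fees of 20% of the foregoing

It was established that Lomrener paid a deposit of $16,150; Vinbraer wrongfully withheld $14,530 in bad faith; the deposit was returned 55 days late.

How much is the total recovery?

$64,848

Trebled: 3 × $14,530 = $43,590
Minimum $660: $43,590 meets the minimum, no increase.
Late-return penalty: 55 × $190 = $10,450
Damages plus late penalty: $43,590 + $10,450 = $54,040
Costs and fees: 20% of $54,040 = $10,808
Total recovery: $54,040 + $10,808 = $64,848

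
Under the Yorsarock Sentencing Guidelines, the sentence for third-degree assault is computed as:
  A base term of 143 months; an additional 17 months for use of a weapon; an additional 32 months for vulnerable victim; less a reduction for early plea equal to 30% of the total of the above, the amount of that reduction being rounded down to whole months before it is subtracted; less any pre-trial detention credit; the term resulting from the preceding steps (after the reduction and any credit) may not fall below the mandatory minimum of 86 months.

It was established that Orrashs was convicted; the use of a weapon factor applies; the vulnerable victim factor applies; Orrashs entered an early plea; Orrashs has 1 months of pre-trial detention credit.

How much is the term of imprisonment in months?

134 months

Use of a weapon enhancement: +17 months
Vulnerable victim enhancement: +32 months
Adjusted term: 143 months + 17 months + 32 months = 192 months
Early plea reduction: 30% of 192 months = 57 months (rounded down)
After reduction: 192 − 57 = 135 months
Less pre-trial detention credit: 135 months − 1 months = 134 months
Minimum 86 months: 134 months meets the minimum, no increase.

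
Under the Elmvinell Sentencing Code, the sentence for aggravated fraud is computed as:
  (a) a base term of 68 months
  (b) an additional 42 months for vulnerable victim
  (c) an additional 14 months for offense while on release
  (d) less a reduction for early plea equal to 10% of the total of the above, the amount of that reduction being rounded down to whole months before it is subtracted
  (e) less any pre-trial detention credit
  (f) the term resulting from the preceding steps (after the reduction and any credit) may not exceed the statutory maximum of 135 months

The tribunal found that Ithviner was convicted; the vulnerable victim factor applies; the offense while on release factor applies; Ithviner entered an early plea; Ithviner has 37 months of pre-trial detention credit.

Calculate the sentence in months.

75 months

Vulnerable victim enhancement: +42 months
Offense while on release enhancement: +14 months
Adjusted term: 68 months + 42 months + 14 months = 124 months
Early plea reduction: 10% of 124 months = 12 months (rounded down)
After reduction: 124 − 12 = 112 months
Less pre-trial detention credit: 112 months − 37 months = 75 months
Cap at 135 months: 75 months is within the cap, no reduction.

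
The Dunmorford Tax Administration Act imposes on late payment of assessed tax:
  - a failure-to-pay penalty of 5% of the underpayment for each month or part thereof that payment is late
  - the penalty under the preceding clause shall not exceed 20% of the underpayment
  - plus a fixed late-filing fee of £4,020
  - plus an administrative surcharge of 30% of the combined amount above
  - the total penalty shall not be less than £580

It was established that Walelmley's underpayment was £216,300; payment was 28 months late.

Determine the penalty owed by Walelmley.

£61,464

Accrued rate: 5% × 28 = 140%, capped at 20% → 20%
Failure-to-pay penalty: 20% of £216,300 = £43,260
Penalty before surcharge: £43,260 + £4,020 = £47,280
Administrative surcharge: 30% of £47,280 = £14,184
Total penalty: £47,280 + £14,184 = £61,464
Minimum £580: £61,464 meets the minimum, no increase.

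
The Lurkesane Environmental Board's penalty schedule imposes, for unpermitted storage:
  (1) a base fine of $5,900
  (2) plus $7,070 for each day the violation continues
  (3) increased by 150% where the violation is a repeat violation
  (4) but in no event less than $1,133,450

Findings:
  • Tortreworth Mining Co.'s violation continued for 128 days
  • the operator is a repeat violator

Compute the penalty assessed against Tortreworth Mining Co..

Civil penalty: $2,277,150

Per-day component: 128 × $7,070 = $904,960
Base plus per-day: $5,900 + $904,960 = $910,860
Enhancement: 150% of $910,860 = $1,366,290
Enhanced fine: $910,860 + $1,366,290 = $2,277,150
Minimum $1,133,450: $2,277,150 meets the minimum, no increase.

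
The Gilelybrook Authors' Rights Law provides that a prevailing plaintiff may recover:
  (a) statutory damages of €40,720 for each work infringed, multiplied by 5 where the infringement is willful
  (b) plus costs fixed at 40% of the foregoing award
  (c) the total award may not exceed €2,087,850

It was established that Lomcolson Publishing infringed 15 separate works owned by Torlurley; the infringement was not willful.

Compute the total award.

€855,120

Statutory damages: 15 × €40,720 = €610,800
Infringement not willful: no ×5 enhancement.
Costs: 40% of €610,800 = €244,320
Award plus costs: €610,800 + €244,320 = €855,120
Cap at €2,087,850: €855,120 is within the cap, no reduction.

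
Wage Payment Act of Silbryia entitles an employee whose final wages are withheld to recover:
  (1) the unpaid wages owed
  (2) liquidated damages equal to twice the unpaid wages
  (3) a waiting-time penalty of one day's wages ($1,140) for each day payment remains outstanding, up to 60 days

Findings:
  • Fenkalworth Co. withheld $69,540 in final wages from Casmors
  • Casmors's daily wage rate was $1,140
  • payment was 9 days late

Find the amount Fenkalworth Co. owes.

Doubled: 2 × $69,540 = $139,080
Penalty days: min(9, 60) = 9
Waiting-time penalty: 9 × $1,140 = $10,260
Total award: $69,540 + $139,080 + $10,260 = $218,880

$218,880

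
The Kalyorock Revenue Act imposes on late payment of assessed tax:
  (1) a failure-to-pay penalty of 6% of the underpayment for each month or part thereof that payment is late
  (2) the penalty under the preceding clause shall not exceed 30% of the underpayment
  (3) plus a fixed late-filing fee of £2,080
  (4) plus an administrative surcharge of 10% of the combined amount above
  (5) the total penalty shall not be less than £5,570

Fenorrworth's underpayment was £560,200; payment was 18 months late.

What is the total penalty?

£187,154

Accrued rate: 6% × 18 = 108%, capped at 30% → 30%
Failure-to-pay penalty: 30% of £560,200 = £168,060
Penalty before surcharge: £168,060 + £2,080 = £170,140
Administrative surcharge: 10% of £170,140 = £17,014
Total penalty: £170,140 + £17,014 = £187,154
Minimum £5,570: £187,154 meets the minimum, no increase.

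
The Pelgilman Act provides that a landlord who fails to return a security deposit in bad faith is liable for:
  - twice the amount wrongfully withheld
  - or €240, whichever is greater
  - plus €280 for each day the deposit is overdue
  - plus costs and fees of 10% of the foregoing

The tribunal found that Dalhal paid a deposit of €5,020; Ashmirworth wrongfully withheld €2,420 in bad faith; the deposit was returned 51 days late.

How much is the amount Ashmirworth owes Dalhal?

Recovery: €21,032

Doubled: 2 × €2,420 = €4,840
Minimum €240: €4,840 meets the minimum, no increase.
Late-return penalty: 51 × €280 = €14,280
Damages plus late penalty: €4,840 + €14,280 = €19,120
Costs and fees: 10% of €19,120 = €1,912
Total recovery: €19,120 + €1,912 = €21,032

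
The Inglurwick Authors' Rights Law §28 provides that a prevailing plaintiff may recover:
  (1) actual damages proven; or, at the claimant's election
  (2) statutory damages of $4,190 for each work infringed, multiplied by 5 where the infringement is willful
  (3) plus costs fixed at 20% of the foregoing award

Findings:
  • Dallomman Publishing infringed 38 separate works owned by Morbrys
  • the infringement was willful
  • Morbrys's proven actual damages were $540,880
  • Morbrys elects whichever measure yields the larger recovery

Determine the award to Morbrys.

$955,320

Statutory damages: 38 × $4,190 = $159,220
Multiplied by 5: 5 × $159,220 = $796,100
Greater of actual damages ($540,880) or enhanced statutory damages ($796,100): $796,100
Costs: 20% of $796,100 = $159,220
Award plus costs: $796,100 + $159,220 = $955,320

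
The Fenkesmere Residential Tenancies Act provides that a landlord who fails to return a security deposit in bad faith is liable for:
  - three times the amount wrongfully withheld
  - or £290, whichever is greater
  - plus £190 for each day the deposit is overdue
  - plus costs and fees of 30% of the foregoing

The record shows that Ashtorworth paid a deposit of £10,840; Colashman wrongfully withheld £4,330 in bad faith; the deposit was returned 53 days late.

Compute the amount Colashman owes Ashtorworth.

£29,978

Trebled: 3 × £4,330 = £12,990
Minimum £290: £12,990 meets the minimum, no increase.
Late-return penalty: 53 × £190 = £10,070
Damages plus late penalty: £12,990 + £10,070 = £23,060
Costs and fees: 30% of £23,060 = £6,918
Total recovery: £23,060 + £6,918 = £29,978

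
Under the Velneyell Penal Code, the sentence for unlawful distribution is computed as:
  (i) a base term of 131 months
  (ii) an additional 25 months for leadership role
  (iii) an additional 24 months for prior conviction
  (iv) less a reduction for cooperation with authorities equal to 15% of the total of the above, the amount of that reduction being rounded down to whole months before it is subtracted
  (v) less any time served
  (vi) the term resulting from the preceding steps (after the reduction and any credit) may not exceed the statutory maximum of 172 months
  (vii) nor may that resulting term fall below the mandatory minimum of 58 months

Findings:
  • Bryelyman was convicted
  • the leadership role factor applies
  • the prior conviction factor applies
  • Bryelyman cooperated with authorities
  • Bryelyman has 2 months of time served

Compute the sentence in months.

151 months

Leadership role enhancement: +25 months
Prior conviction enhancement: +24 months
Adjusted term: 131 months + 25 months + 24 months = 180 months
Cooperation with authorities reduction: 15% of 180 months = 27 months (rounded down)
After reduction: 180 − 27 = 153 months
Less time served: 153 months − 2 months = 151 months
Cap at 172 months: 151 months is within the cap, no reduction.
Minimum 58 months: 151 months meets the minimum, no increase.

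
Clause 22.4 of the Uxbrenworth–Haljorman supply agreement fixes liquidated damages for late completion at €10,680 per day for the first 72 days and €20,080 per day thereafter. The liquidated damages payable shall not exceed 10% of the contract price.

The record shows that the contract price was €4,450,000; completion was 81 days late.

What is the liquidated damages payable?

First 72 days: 72 × €10,680 = €768,960
Remaining days: (81 − 72) × €20,080 = €180,720
Accrued per-day damages: €768,960 + €180,720 = €949,680
Cap: 10% of €4,450,000 = €445,000
Cap at €445,000: €949,680 exceeds the cap → €445,000

€445,000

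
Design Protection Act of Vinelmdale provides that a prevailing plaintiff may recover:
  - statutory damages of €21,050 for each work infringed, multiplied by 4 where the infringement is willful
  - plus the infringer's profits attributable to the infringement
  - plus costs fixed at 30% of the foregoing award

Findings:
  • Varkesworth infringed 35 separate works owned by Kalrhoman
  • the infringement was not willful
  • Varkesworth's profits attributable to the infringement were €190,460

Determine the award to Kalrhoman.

Statutory damages: 35 × €21,050 = €736,750
Infringement not willful: no ×4 enhancement.
Combined award: €736,750 + €190,460 = €927,210
Costs: 30% of €927,210 = €278,163
Award plus costs: €927,210 + €278,163 = €1,205,373

€1,205,373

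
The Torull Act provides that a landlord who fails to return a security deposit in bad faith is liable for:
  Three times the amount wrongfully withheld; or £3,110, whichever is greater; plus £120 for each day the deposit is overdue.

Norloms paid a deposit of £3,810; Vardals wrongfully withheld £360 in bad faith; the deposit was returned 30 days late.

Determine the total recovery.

£6,710

Trebled: 3 × £360 = £1,080
Minimum £3,110: £1,080 is below the minimum → £3,110
Late-return penalty: 30 × £120 = £3,600
Damages plus late penalty: £3,110 + £3,600 = £6,710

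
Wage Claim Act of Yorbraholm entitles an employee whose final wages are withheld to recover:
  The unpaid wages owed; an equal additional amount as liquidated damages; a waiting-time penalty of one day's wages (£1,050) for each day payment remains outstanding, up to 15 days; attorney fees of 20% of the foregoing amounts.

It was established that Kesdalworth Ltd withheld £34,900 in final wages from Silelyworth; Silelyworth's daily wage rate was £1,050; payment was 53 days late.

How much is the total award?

Liquidated damages (equal amount): £34,900
Penalty days: min(53, 15) = 15
Waiting-time penalty: 15 × £1,050 = £15,750
Subtotal: £34,900 + £34,900 + £15,750 = £85,550
Attorney fees: 20% of £85,550 = £17,110
Total award: £85,550 + £17,110 = £102,660

£102,660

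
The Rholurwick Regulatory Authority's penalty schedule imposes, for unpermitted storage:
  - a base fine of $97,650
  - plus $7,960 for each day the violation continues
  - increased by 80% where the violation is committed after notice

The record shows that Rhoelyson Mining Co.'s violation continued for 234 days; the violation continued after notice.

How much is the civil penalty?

Per-day component: 234 × $7,960 = $1,862,640
Base plus per-day: $97,650 + $1,862,640 = $1,960,290
Enhancement: 80% of $1,960,290 = $1,568,232
Enhanced fine: $1,960,290 + $1,568,232 = $3,528,522

$3,528,522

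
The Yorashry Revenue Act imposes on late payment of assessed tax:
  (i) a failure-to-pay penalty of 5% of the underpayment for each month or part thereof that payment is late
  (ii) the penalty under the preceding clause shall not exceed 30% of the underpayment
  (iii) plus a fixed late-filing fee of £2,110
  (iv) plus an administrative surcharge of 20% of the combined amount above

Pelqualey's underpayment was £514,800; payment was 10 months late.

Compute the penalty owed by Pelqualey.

Penalty: £187,860

Accrued rate: 5% × 10 = 50%, capped at 30% → 30%
Failure-to-pay penalty: 30% of £514,800 = £154,440
Penalty before surcharge: £154,440 + £2,110 = £156,550
Administrative surcharge: 20% of £156,550 = £31,310
Total penalty: £156,550 + £31,310 = £187,860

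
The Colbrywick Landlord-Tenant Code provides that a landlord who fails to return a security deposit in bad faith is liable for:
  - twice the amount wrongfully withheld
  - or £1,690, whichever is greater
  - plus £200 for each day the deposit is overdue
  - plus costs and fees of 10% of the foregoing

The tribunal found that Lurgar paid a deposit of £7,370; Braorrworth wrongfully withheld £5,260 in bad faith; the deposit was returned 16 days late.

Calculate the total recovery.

£15,092

Doubled: 2 × £5,260 = £10,520
Minimum £1,690: £10,520 meets the minimum, no increase.
Late-return penalty: 16 × £200 = £3,200
Damages plus late penalty: £10,520 + £3,200 = £13,720
Costs and fees: 10% of £13,720 = £1,372
Total recovery: £13,720 + £1,372 = £15,092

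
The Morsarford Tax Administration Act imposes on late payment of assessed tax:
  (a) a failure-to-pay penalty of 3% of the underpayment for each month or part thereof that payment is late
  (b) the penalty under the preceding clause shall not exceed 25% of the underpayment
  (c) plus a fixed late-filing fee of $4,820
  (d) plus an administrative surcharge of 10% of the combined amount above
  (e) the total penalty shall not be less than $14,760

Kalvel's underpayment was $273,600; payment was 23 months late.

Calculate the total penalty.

$80,542

Accrued rate: 3% × 23 = 69%, capped at 25% → 25%
Failure-to-pay penalty: 25% of $273,600 = $68,400
Penalty before surcharge: $68,400 + $4,820 = $73,220
Administrative surcharge: 10% of $73,220 = $7,322
Total penalty: $73,220 + $7,322 = $80,542
Minimum $14,760: $80,542 meets the minimum, no increase.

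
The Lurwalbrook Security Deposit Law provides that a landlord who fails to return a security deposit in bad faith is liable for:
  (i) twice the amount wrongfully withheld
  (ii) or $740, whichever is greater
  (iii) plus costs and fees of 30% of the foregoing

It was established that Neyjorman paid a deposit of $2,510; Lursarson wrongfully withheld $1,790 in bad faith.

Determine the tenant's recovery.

Doubled: 2 × $1,790 = $3,580
Minimum $740: $3,580 meets the minimum, no increase.
Costs and fees: 30% of $3,580 = $1,074
Total recovery: $3,580 + $1,074 = $4,654

$4,654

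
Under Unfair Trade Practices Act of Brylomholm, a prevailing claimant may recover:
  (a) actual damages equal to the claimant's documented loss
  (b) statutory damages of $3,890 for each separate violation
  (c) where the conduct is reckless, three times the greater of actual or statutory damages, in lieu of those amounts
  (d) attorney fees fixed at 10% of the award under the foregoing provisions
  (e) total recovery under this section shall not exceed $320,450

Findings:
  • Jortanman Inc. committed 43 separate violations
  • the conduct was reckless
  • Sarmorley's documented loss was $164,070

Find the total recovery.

$320,450

Statutory damages: 43 × $3,890 = $167,270
Greater of actual damages ($164,070) or statutory damages ($167,270): $167,270
Trebled: 3 × $167,270 = $501,810
Attorney fees: 10% of $501,810 = $50,181
Total before cap: $501,810 + $50,181 = $551,991
Cap at $320,450: $551,991 exceeds the cap → $320,450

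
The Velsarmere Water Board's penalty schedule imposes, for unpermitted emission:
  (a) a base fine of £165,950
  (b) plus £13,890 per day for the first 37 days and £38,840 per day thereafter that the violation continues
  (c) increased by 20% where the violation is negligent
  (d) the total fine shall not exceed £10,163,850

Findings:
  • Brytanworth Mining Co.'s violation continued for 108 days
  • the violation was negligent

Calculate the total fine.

First 37 days: 37 × £13,890 = £513,930
Remaining days: (108 − 37) × £38,840 = £2,757,640
Per-day component: £513,930 + £2,757,640 = £3,271,570
Base plus per-day: £165,950 + £3,271,570 = £3,437,520
Enhancement: 20% of £3,437,520 = £687,504
Enhanced fine: £3,437,520 + £687,504 = £4,125,024
Cap at £10,163,850: £4,125,024 is within the cap, no reduction.

£4,125,024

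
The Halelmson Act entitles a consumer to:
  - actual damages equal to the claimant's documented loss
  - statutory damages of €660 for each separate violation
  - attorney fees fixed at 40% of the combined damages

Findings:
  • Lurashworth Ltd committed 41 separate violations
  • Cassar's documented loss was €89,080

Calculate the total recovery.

Statutory damages: 41 × €660 = €27,060
Combined damages: €89,080 + €27,060 = €116,140
Attorney fees: 40% of €116,140 = €46,456
Total recovery: €116,140 + €46,456 = €162,596

€162,596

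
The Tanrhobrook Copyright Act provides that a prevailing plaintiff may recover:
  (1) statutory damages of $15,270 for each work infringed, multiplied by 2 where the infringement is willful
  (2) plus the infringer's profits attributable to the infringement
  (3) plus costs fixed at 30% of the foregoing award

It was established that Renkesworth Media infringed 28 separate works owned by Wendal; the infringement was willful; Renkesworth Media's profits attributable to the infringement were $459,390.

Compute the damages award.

$1,708,863

Statutory damages: 28 × $15,270 = $427,560
Doubled: 2 × $427,560 = $855,120
Combined award: $855,120 + $459,390 = $1,314,510
Costs: 30% of $1,314,510 = $394,353
Award plus costs: $1,314,510 + $394,353 = $1,708,863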